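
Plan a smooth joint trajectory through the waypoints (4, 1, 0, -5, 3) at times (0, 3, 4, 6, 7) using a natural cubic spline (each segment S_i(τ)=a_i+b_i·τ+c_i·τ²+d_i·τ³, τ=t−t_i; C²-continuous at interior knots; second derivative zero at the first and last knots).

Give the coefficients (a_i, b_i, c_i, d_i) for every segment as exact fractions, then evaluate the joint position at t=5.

Δ: Δ0=-1, Δ1=-1, Δ2=-5/2, Δ3=8
row 1: diag=8, rhs=0; c'=1/8, d'=0
row 2: denom=6−1·1/8=47/8; d'=(-9−1·0)/(47/8)=-72/47
row 3: denom=6−2·16/47=250/47; d'=(63−2·-72/47)/(250/47)=621/50
back: M3=621/50
back: M2=-72/47−16/47·621/50=-144/25
back: M1=0−1/8·-144/25=18/25
M: M0=0, M1=18/25, M2=-144/25, M3=621/50, M4=0
seg 0: a=4, c=M0/2=0, d=(M1−M0)/(6·3)=1/25, b=Δ0−h0·(2M0+M1)/6=-34/25
seg 1: a=1, c=M1/2=9/25, d=(M2−M1)/(6·1)=-27/25, b=Δ1−h1·(2M1+M2)/6=-7/25
seg 2: a=0, c=M2/2=-72/25, d=(M3−M2)/(6·2)=303/200, b=Δ2−h2·(2M2+M3)/6=-14/5
seg 3: a=-5, c=M3/2=621/100, d=(M4−M3)/(6·1)=-207/100, b=Δ3−h3·(2M3+M4)/6=193/50
t_q=5 → seg 2, τ=1; S=0+-14/5·τ+-72/25·τ²+303/200·τ³=-833/200

  seg 0: a=4 b=-34/25 c=0 d=1/25
  seg 1: a=1 b=-7/25 c=9/25 d=-27/25
  seg 2: a=0 b=-14/5 c=-72/25 d=303/200
  seg 3: a=-5 b=193/50 c=621/100 d=-207/100
S(5) = -833/200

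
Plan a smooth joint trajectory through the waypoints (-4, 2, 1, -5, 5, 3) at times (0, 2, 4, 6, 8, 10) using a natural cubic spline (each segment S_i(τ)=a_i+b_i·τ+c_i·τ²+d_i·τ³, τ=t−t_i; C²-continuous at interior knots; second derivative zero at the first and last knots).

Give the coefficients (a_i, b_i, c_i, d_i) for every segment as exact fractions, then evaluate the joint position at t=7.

Δ: Δ0=3, Δ1=-1/2, Δ2=-3, Δ3=5, Δ4=-1
row 1: diag=8, rhs=-21; c'=1/4, d'=-21/8
row 2: denom=8−2·1/4=15/2; d'=(-15−2·-21/8)/(15/2)=-13/10
row 3: denom=8−2·4/15=112/15; d'=(48−2·-13/10)/(112/15)=759/112
row 4: denom=8−2·15/56=209/28; d'=(-36−2·759/112)/(209/28)=-2775/418
back: M4=-2775/418
back: M3=759/112−15/56·-2775/418=1788/209
back: M2=-13/10−4/15·1788/209=-1497/418
back: M1=-21/8−1/4·-1497/418=-723/418
M: M0=0, M1=-723/418, M2=-1497/418, M3=1788/209, M4=-2775/418, M5=0
seg 0: a=-4, c=M0/2=0, d=(M1−M0)/(6·2)=-241/1672, b=Δ0−h0·(2M0+M1)/6=1495/418
seg 1: a=2, c=M1/2=-723/836, d=(M2−M1)/(6·2)=-129/836, b=Δ1−h1·(2M1+M2)/6=386/209
seg 2: a=1, c=M2/2=-1497/836, d=(M3−M2)/(6·2)=89/88, b=Δ2−h2·(2M2+M3)/6=-724/209
seg 3: a=-5, c=M3/2=894/209, d=(M4−M3)/(6·2)=-2117/1672, b=Δ3−h3·(2M3+M4)/6=631/418
seg 4: a=5, c=M4/2=-2775/836, d=(M5−M4)/(6·2)=925/1672, b=Δ4−h4·(2M4+M5)/6=716/209
t_q=7 → seg 3, τ=1; S=-5+631/418·τ+894/209·τ²+-2117/1672·τ³=-801/1672

  seg 0: a=-4 b=1495/418 c=0 d=-241/1672
  seg 1: a=2 b=386/209 c=-723/836 d=-129/836
  seg 2: a=1 b=-724/209 c=-1497/836 d=89/88
  seg 3: a=-5 b=631/418 c=894/209 d=-2117/1672
  seg 4: a=5 b=716/209 c=-2775/836 d=925/1672
S(7) = -801/1672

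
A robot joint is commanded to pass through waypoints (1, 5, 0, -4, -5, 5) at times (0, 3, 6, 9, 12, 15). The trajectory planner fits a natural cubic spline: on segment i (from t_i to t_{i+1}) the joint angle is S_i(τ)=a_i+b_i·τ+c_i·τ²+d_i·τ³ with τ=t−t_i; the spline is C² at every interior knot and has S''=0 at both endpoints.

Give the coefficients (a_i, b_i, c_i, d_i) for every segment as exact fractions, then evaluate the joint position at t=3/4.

  seg 0: a=1 b=1354/627 c=0 d=-518/5643
  seg 1: a=5 b=-200/627 c=-518/627 d=709/5643
  seg 2: a=0 b=-1181/627 c=191/627 d=-4/99
  seg 3: a=-4 b=-719/627 c=-37/627 d=23/209
  seg 4: a=-5 b=922/627 c=584/627 d=-584/5643
S(3/4) = 17261/6688

Δ: Δ0=4/3, Δ1=-5/3, Δ2=-4/3, Δ3=-1/3, Δ4=10/3
row 1: diag=12, rhs=-18; c'=1/4, d'=-3/2
row 2: denom=12−3·1/4=45/4; d'=(2−3·-3/2)/(45/4)=26/45
row 3: denom=12−3·4/15=56/5; d'=(6−3·26/45)/(56/5)=8/21
row 4: denom=12−3·15/56=627/56; d'=(22−3·8/21)/(627/56)=1168/627
back: M4=1168/627
back: M3=8/21−15/56·1168/627=-74/627
back: M2=26/45−4/15·-74/627=382/627
back: M1=-3/2−1/4·382/627=-1036/627
M: M0=0, M1=-1036/627, M2=382/627, M3=-74/627, M4=1168/627, M5=0
seg 0: a=1, c=M0/2=0, d=(M1−M0)/(6·3)=-518/5643, b=Δ0−h0·(2M0+M1)/6=1354/627
seg 1: a=5, c=M1/2=-518/627, d=(M2−M1)/(6·3)=709/5643, b=Δ1−h1·(2M1+M2)/6=-200/627
seg 2: a=0, c=M2/2=191/627, d=(M3−M2)/(6·3)=-4/99, b=Δ2−h2·(2M2+M3)/6=-1181/627
seg 3: a=-4, c=M3/2=-37/627, d=(M4−M3)/(6·3)=23/209, b=Δ3−h3·(2M3+M4)/6=-719/627
seg 4: a=-5, c=M4/2=584/627, d=(M5−M4)/(6·3)=-584/5643, b=Δ4−h4·(2M4+M5)/6=922/627
t_q=3/4 → seg 0, τ=3/4; S=1+1354/627·τ+0·τ²+-518/5643·τ³=17261/6688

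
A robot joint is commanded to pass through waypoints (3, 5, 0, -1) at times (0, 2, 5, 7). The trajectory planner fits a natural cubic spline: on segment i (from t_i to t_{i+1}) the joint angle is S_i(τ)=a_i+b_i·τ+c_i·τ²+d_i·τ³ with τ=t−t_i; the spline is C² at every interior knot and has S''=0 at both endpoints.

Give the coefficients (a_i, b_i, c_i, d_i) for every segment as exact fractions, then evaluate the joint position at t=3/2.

Δ: Δ0=1, Δ1=-5/3, Δ2=-1/2
row 1: diag=10, rhs=-16; c'=3/10, d'=-8/5
row 2: denom=10−3·3/10=91/10; d'=(7−3·-8/5)/(91/10)=118/91
back: M2=118/91
back: M1=-8/5−3/10·118/91=-181/91
M: M0=0, M1=-181/91, M2=118/91, M3=0
seg 0: a=3, c=M0/2=0, d=(M1−M0)/(6·2)=-181/1092, b=Δ0−h0·(2M0+M1)/6=454/273
seg 1: a=5, c=M1/2=-181/182, d=(M2−M1)/(6·3)=23/126, b=Δ1−h1·(2M1+M2)/6=-89/273
seg 2: a=0, c=M2/2=59/91, d=(M3−M2)/(6·2)=-59/546, b=Δ2−h2·(2M2+M3)/6=-745/546
t_q=3/2 → seg 0, τ=3/2; S=3+454/273·τ+0·τ²+-181/1092·τ³=2053/416

  seg 0: a=3 b=454/273 c=0 d=-181/1092
  seg 1: a=5 b=-89/273 c=-181/182 d=23/126
  seg 2: a=0 b=-745/546 c=59/91 d=-59/546
S(3/2) = 2053/416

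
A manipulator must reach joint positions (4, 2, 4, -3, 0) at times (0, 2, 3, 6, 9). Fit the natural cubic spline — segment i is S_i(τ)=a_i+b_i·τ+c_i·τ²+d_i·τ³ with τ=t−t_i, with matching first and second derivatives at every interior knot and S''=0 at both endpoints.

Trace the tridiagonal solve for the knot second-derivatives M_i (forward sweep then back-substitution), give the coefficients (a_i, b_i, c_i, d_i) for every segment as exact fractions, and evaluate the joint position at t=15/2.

  seg 0: a=4 b=-34/15 c=0 d=19/60
  seg 1: a=2 b=23/15 c=19/10 d=-43/30
  seg 2: a=4 b=31/30 c=-12/5 d=23/54
  seg 3: a=-3 b=-28/15 c=43/30 d=-43/270
S(15/2) = -249/80

Δ: Δ0=-1, Δ1=2, Δ2=-7/3, Δ3=1
row 1: diag=6, rhs=18; c'=1/6, d'=3
row 2: denom=8−1·1/6=47/6; d'=(-26−1·3)/(47/6)=-174/47
row 3: denom=12−3·18/47=510/47; d'=(20−3·-174/47)/(510/47)=43/15
back: M3=43/15
back: M2=-174/47−18/47·43/15=-24/5
back: M1=3−1/6·-24/5=19/5
M: M0=0, M1=19/5, M2=-24/5, M3=43/15, M4=0
seg 0: a=4, c=M0/2=0, d=(M1−M0)/(6·2)=19/60, b=Δ0−h0·(2M0+M1)/6=-34/15
seg 1: a=2, c=M1/2=19/10, d=(M2−M1)/(6·1)=-43/30, b=Δ1−h1·(2M1+M2)/6=23/15
seg 2: a=4, c=M2/2=-12/5, d=(M3−M2)/(6·3)=23/54, b=Δ2−h2·(2M2+M3)/6=31/30
seg 3: a=-3, c=M3/2=43/30, d=(M4−M3)/(6·3)=-43/270, b=Δ3−h3·(2M3+M4)/6=-28/15
t_q=15/2 → seg 3, τ=3/2; S=-3+-28/15·τ+43/30·τ²+-43/270·τ³=-249/80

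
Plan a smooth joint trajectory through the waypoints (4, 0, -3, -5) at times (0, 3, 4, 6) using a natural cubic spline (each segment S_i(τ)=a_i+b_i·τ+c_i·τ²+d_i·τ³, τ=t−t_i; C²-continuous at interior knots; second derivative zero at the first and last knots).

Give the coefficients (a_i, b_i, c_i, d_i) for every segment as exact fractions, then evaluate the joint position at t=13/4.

Δ: Δ0=-4/3, Δ1=-3, Δ2=-1
row 1: diag=8, rhs=-10; c'=1/8, d'=-5/4
row 2: denom=6−1·1/8=47/8; d'=(12−1·-5/4)/(47/8)=106/47
back: M2=106/47
back: M1=-5/4−1/8·106/47=-72/47
M: M0=0, M1=-72/47, M2=106/47, M3=0
seg 0: a=4, c=M0/2=0, d=(M1−M0)/(6·3)=-4/47, b=Δ0−h0·(2M0+M1)/6=-80/141
seg 1: a=0, c=M1/2=-36/47, d=(M2−M1)/(6·1)=89/141, b=Δ1−h1·(2M1+M2)/6=-404/141
seg 2: a=-3, c=M2/2=53/47, d=(M3−M2)/(6·2)=-53/282, b=Δ2−h2·(2M2+M3)/6=-353/141
t_q=13/4 → seg 1, τ=1/4; S=0+-404/141·τ+-36/47·τ²+89/141·τ³=-2269/3008

  seg 0: a=4 b=-80/141 c=0 d=-4/47
  seg 1: a=0 b=-404/141 c=-36/47 d=89/141
  seg 2: a=-3 b=-353/141 c=53/47 d=-53/282
S(13/4) = -2269/3008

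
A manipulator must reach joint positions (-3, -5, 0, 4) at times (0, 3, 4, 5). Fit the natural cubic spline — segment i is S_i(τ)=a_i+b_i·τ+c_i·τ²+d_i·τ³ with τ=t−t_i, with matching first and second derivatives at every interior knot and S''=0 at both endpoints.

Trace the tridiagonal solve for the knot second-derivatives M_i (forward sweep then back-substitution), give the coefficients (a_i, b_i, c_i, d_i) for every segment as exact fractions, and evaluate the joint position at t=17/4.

  seg 0: a=-3 b=-275/93 c=0 d=71/279
  seg 1: a=-5 b=364/93 c=71/31 d=-112/93
  seg 2: a=0 b=454/93 c=-41/31 d=41/93
S(17/4) = 2271/1984

Δ: Δ0=-2/3, Δ1=5, Δ2=4
row 1: diag=8, rhs=34; c'=1/8, d'=17/4
row 2: denom=4−1·1/8=31/8; d'=(-6−1·17/4)/(31/8)=-82/31
back: M2=-82/31
back: M1=17/4−1/8·-82/31=142/31
M: M0=0, M1=142/31, M2=-82/31, M3=0
seg 0: a=-3, c=M0/2=0, d=(M1−M0)/(6·3)=71/279, b=Δ0−h0·(2M0+M1)/6=-275/93
seg 1: a=-5, c=M1/2=71/31, d=(M2−M1)/(6·1)=-112/93, b=Δ1−h1·(2M1+M2)/6=364/93
seg 2: a=0, c=M2/2=-41/31, d=(M3−M2)/(6·1)=41/93, b=Δ2−h2·(2M2+M3)/6=454/93
t_q=17/4 → seg 2, τ=1/4; S=0+454/93·τ+-41/31·τ²+41/93·τ³=2271/1984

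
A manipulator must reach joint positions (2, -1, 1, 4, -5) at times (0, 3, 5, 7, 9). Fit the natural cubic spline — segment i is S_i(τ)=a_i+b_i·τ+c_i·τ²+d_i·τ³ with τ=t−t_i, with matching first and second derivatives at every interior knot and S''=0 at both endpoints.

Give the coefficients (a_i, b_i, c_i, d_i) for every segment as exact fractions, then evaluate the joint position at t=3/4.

  seg 0: a=2 b=-104/71 c=0 d=11/213
  seg 1: a=-1 b=-5/71 c=33/71 d=5/142
  seg 2: a=1 b=157/71 c=48/71 d=-293/568
  seg 3: a=4 b=-181/142 c=-687/284 d=229/568
S(3/4) = 4195/4544

Δ: Δ0=-1, Δ1=1, Δ2=3/2, Δ3=-9/2
row 1: diag=10, rhs=12; c'=1/5, d'=6/5
row 2: denom=8−2·1/5=38/5; d'=(3−2·6/5)/(38/5)=3/38
row 3: denom=8−2·5/19=142/19; d'=(-36−2·3/38)/(142/19)=-687/142
back: M3=-687/142
back: M2=3/38−5/19·-687/142=96/71
back: M1=6/5−1/5·96/71=66/71
M: M0=0, M1=66/71, M2=96/71, M3=-687/142, M4=0
seg 0: a=2, c=M0/2=0, d=(M1−M0)/(6·3)=11/213, b=Δ0−h0·(2M0+M1)/6=-104/71
seg 1: a=-1, c=M1/2=33/71, d=(M2−M1)/(6·2)=5/142, b=Δ1−h1·(2M1+M2)/6=-5/71
seg 2: a=1, c=M2/2=48/71, d=(M3−M2)/(6·2)=-293/568, b=Δ2−h2·(2M2+M3)/6=157/71
seg 3: a=4, c=M3/2=-687/284, d=(M4−M3)/(6·2)=229/568, b=Δ3−h3·(2M3+M4)/6=-181/142
t_q=3/4 → seg 0, τ=3/4; S=2+-104/71·τ+0·τ²+11/213·τ³=4195/4544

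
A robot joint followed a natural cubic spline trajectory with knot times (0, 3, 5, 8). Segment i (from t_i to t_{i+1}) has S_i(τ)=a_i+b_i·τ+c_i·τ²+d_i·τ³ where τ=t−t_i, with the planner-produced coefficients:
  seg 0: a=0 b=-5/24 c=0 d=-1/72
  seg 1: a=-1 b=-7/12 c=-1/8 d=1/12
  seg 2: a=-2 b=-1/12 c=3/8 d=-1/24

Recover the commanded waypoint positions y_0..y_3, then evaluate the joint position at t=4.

y_0=0 y_1=-1 y_2=-2 y_3=0
S(4) = -13/8

y_0 = S_0(0) = a_0 = 0
y_1 = S_1(0) = a_1 = -1
y_2 = S_2(0) = a_2 = -2
y_3 = S_2(3) = 0
t_q=4 is in segment 1 (τ=1); S_1(τ)=-13/8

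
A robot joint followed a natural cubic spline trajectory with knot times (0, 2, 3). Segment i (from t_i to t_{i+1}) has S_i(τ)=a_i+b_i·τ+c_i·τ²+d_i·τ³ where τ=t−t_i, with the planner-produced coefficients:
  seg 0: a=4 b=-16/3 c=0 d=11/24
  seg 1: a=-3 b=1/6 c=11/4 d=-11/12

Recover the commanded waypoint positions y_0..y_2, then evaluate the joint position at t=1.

y_0 = S_0(0) = a_0 = 4
y_1 = S_1(0) = a_1 = -3
y_2 = S_1(1) = -1
t_q=1 is in segment 0 (τ=1); S_0(τ)=-7/8

y_0=4 y_1=-3 y_2=-1
S(1) = -7/8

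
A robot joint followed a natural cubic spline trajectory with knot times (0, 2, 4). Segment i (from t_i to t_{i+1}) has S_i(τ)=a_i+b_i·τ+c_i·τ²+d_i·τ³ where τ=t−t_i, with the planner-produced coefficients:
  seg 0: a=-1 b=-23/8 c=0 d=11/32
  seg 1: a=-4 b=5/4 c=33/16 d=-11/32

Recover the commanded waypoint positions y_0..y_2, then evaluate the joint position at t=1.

y_0 = S_0(0) = a_0 = -1
y_1 = S_1(0) = a_1 = -4
y_2 = S_1(2) = 4
t_q=1 is in segment 0 (τ=1); S_0(τ)=-113/32

y_0=-1 y_1=-4 y_2=4
S(1) = -113/32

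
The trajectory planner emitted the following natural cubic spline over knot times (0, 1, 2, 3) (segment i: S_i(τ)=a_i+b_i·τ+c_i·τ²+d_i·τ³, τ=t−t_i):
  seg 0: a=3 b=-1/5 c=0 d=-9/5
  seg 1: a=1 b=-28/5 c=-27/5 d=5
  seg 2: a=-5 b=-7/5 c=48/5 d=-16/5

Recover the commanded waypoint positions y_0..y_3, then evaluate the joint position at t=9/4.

y_0 = S_0(0) = a_0 = 3
y_1 = S_1(0) = a_1 = 1
y_2 = S_2(0) = a_2 = -5
y_3 = S_2(1) = 0
t_q=9/4 is in segment 2 (τ=1/4); S_2(τ)=-24/5

y_0=3 y_1=1 y_2=-5 y_3=0
S(9/4) = -24/5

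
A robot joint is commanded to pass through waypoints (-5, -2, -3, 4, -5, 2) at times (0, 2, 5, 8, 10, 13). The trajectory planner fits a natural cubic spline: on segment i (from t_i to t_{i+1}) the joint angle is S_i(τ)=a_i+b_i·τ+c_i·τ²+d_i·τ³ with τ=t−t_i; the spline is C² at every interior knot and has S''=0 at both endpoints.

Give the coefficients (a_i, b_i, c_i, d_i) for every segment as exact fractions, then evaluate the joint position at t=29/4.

  seg 0: a=-5 b=1795/813 c=0 d=-1151/6504
  seg 1: a=-2 b=137/1626 c=-1151/1084 d=9001/29268
  seg 2: a=-3 b=6559/3252 c=1387/813 d=-1735/3252
  seg 3: a=4 b=-3499/1626 c=-10067/3252 d=2083/2168
  seg 4: a=-5 b=-2443/813 c=2170/813 d=-2170/7317
S(29/4) = 284283/69376

Δ: Δ0=3/2, Δ1=-1/3, Δ2=7/3, Δ3=-9/2, Δ4=7/3
row 1: diag=10, rhs=-11; c'=3/10, d'=-11/10
row 2: denom=12−3·3/10=111/10; d'=(16−3·-11/10)/(111/10)=193/111
row 3: denom=10−3·10/37=340/37; d'=(-41−3·193/111)/(340/37)=-171/34
row 4: denom=10−2·37/170=813/85; d'=(41−2·-171/34)/(813/85)=4340/813
back: M4=4340/813
back: M3=-171/34−37/170·4340/813=-10067/1626
back: M2=193/111−10/37·-10067/1626=2774/813
back: M1=-11/10−3/10·2774/813=-1151/542
M: M0=0, M1=-1151/542, M2=2774/813, M3=-10067/1626, M4=4340/813, M5=0
seg 0: a=-5, c=M0/2=0, d=(M1−M0)/(6·2)=-1151/6504, b=Δ0−h0·(2M0+M1)/6=1795/813
seg 1: a=-2, c=M1/2=-1151/1084, d=(M2−M1)/(6·3)=9001/29268, b=Δ1−h1·(2M1+M2)/6=137/1626
seg 2: a=-3, c=M2/2=1387/813, d=(M3−M2)/(6·3)=-1735/3252, b=Δ2−h2·(2M2+M3)/6=6559/3252
seg 3: a=4, c=M3/2=-10067/3252, d=(M4−M3)/(6·2)=2083/2168, b=Δ3−h3·(2M3+M4)/6=-3499/1626
seg 4: a=-5, c=M4/2=2170/813, d=(M5−M4)/(6·3)=-2170/7317, b=Δ4−h4·(2M4+M5)/6=-2443/813
t_q=29/4 → seg 2, τ=9/4; S=-3+6559/3252·τ+1387/813·τ²+-1735/3252·τ³=284283/69376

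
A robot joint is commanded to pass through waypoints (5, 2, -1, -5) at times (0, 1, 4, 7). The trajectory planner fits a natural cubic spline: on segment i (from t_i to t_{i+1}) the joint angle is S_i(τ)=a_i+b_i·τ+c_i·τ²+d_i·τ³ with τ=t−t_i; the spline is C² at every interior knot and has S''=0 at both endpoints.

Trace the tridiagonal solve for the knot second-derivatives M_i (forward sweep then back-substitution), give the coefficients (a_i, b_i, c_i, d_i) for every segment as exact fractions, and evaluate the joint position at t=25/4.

  seg 0: a=5 b=-286/87 c=0 d=25/87
  seg 1: a=2 b=-211/87 c=25/29 d=-101/783
  seg 2: a=-1 b=-64/87 c=-26/87 d=26/783
S(25/4) = -3517/928

Δ: Δ0=-3, Δ1=-1, Δ2=-4/3
row 1: diag=8, rhs=12; c'=3/8, d'=3/2
row 2: denom=12−3·3/8=87/8; d'=(-2−3·3/2)/(87/8)=-52/87
back: M2=-52/87
back: M1=3/2−3/8·-52/87=50/29
M: M0=0, M1=50/29, M2=-52/87, M3=0
seg 0: a=5, c=M0/2=0, d=(M1−M0)/(6·1)=25/87, b=Δ0−h0·(2M0+M1)/6=-286/87
seg 1: a=2, c=M1/2=25/29, d=(M2−M1)/(6·3)=-101/783, b=Δ1−h1·(2M1+M2)/6=-211/87
seg 2: a=-1, c=M2/2=-26/87, d=(M3−M2)/(6·3)=26/783, b=Δ2−h2·(2M2+M3)/6=-64/87
t_q=25/4 → seg 2, τ=9/4; S=-1+-64/87·τ+-26/87·τ²+26/783·τ³=-3517/928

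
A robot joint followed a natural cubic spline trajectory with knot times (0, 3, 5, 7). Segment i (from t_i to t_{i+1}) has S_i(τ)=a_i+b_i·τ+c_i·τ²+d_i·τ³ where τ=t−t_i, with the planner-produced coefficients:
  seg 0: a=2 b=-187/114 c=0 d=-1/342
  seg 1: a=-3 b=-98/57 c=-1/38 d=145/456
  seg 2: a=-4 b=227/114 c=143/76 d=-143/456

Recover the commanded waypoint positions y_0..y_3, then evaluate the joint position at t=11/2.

y_0 = S_0(0) = a_0 = 2
y_1 = S_1(0) = a_1 = -3
y_2 = S_2(0) = a_2 = -4
y_3 = S_2(2) = 5
t_q=11/2 is in segment 2 (τ=1/2); S_2(τ)=-3129/1216

y_0=2 y_1=-3 y_2=-4 y_3=5
S(11/2) = -3129/1216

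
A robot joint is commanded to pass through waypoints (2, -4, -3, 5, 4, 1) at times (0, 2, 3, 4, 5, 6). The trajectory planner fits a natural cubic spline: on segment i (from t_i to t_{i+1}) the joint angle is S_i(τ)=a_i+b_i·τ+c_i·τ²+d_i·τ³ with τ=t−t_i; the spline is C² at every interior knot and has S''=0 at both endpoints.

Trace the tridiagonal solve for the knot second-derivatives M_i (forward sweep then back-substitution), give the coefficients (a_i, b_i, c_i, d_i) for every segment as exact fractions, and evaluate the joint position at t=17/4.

  seg 0: a=2 b=-1133/321 c=0 d=85/642
  seg 1: a=-4 b=-623/321 c=85/107 d=689/321
  seg 2: a=-3 b=1954/321 c=774/107 d=-1708/321
  seg 3: a=5 b=1474/321 c=-934/107 d=1007/321
  seg 4: a=4 b=-1109/321 c=73/107 d=-73/321
S(17/4) = 38701/6848

Δ: Δ0=-3, Δ1=1, Δ2=8, Δ3=-1, Δ4=-3
row 1: diag=6, rhs=24; c'=1/6, d'=4
row 2: denom=4−1·1/6=23/6; d'=(42−1·4)/(23/6)=228/23
row 3: denom=4−1·6/23=86/23; d'=(-54−1·228/23)/(86/23)=-735/43
row 4: denom=4−1·23/86=321/86; d'=(-12−1·-735/43)/(321/86)=146/107
back: M4=146/107
back: M3=-735/43−23/86·146/107=-1868/107
back: M2=228/23−6/23·-1868/107=1548/107
back: M1=4−1/6·1548/107=170/107
M: M0=0, M1=170/107, M2=1548/107, M3=-1868/107, M4=146/107, M5=0
seg 0: a=2, c=M0/2=0, d=(M1−M0)/(6·2)=85/642, b=Δ0−h0·(2M0+M1)/6=-1133/321
seg 1: a=-4, c=M1/2=85/107, d=(M2−M1)/(6·1)=689/321, b=Δ1−h1·(2M1+M2)/6=-623/321
seg 2: a=-3, c=M2/2=774/107, d=(M3−M2)/(6·1)=-1708/321, b=Δ2−h2·(2M2+M3)/6=1954/321
seg 3: a=5, c=M3/2=-934/107, d=(M4−M3)/(6·1)=1007/321, b=Δ3−h3·(2M3+M4)/6=1474/321
seg 4: a=4, c=M4/2=73/107, d=(M5−M4)/(6·1)=-73/321, b=Δ4−h4·(2M4+M5)/6=-1109/321
t_q=17/4 → seg 3, τ=1/4; S=5+1474/321·τ+-934/107·τ²+1007/321·τ³=38701/6848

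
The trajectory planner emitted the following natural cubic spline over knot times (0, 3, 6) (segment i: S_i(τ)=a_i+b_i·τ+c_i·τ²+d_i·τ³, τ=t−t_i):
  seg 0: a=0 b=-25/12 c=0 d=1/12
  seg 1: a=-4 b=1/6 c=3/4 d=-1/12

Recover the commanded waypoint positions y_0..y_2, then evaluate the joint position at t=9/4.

y_0 = S_0(0) = a_0 = 0
y_1 = S_1(0) = a_1 = -4
y_2 = S_1(3) = 1
t_q=9/4 is in segment 0 (τ=9/4); S_0(τ)=-957/256

y_0=0 y_1=-4 y_2=1
S(9/4) = -957/256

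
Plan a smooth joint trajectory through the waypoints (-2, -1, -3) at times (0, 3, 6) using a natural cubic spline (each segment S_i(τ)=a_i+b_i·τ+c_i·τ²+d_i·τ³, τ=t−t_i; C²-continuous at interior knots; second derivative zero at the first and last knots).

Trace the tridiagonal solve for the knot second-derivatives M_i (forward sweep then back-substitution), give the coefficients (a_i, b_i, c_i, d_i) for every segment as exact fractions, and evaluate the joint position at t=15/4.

Δ: Δ0=1/3, Δ1=-2/3
row 1: diag=12, rhs=-6; c'=1/4, d'=-1/2
back: M1=-1/2
M: M0=0, M1=-1/2, M2=0
seg 0: a=-2, c=M0/2=0, d=(M1−M0)/(6·3)=-1/36, b=Δ0−h0·(2M0+M1)/6=7/12
seg 1: a=-1, c=M1/2=-1/4, d=(M2−M1)/(6·3)=1/36, b=Δ1−h1·(2M1+M2)/6=-1/6
t_q=15/4 → seg 1, τ=3/4; S=-1+-1/6·τ+-1/4·τ²+1/36·τ³=-321/256

  seg 0: a=-2 b=7/12 c=0 d=-1/36
  seg 1: a=-1 b=-1/6 c=-1/4 d=1/36
S(15/4) = -321/256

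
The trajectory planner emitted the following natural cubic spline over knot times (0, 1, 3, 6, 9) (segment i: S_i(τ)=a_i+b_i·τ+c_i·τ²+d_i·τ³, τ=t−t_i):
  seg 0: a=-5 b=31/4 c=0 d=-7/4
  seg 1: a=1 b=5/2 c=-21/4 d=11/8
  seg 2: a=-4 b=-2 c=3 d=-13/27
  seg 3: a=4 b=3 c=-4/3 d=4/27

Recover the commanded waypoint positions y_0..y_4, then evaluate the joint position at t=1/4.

y_0=-5 y_1=1 y_2=-4 y_3=4 y_4=5
S(1/4) = -791/256

y_0 = S_0(0) = a_0 = -5
y_1 = S_1(0) = a_1 = 1
y_2 = S_2(0) = a_2 = -4
y_3 = S_3(0) = a_3 = 4
y_4 = S_3(3) = 5
t_q=1/4 is in segment 0 (τ=1/4); S_0(τ)=-791/256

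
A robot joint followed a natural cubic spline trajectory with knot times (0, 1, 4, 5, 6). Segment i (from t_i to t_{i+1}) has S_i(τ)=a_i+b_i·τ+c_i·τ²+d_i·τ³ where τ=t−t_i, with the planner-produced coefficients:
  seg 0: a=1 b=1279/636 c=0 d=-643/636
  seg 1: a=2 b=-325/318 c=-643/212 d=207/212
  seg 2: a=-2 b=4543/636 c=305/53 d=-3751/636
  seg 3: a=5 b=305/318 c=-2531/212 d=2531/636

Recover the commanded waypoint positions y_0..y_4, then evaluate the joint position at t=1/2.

y_0=1 y_1=2 y_2=-2 y_3=5 y_4=-2
S(1/2) = 3187/1696

y_0 = S_0(0) = a_0 = 1
y_1 = S_1(0) = a_1 = 2
y_2 = S_2(0) = a_2 = -2
y_3 = S_3(0) = a_3 = 5
y_4 = S_3(1) = -2
t_q=1/2 is in segment 0 (τ=1/2); S_0(τ)=3187/1696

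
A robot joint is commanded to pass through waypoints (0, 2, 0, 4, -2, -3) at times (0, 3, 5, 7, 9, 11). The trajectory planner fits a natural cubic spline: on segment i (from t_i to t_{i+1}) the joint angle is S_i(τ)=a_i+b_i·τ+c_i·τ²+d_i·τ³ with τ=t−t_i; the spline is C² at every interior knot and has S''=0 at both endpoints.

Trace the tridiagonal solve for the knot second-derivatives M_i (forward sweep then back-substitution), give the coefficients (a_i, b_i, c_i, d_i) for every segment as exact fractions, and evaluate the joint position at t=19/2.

  seg 0: a=0 b=1003/636 c=0 d=-193/1908
  seg 1: a=2 b=-367/318 c=-193/212 d=157/318
  seg 2: a=0 b=359/318 c=435/212 d=-257/318
  seg 3: a=4 b=-115/318 c=-593/212 d=235/318
  seg 4: a=-2 b=-853/318 c=347/212 d=-347/1272
S(19/2) = -10061/3392

Δ: Δ0=2/3, Δ1=-1, Δ2=2, Δ3=-3, Δ4=-1/2
row 1: diag=10, rhs=-10; c'=1/5, d'=-1
row 2: denom=8−2·1/5=38/5; d'=(18−2·-1)/(38/5)=50/19
row 3: denom=8−2·5/19=142/19; d'=(-30−2·50/19)/(142/19)=-335/71
row 4: denom=8−2·19/71=530/71; d'=(15−2·-335/71)/(530/71)=347/106
back: M4=347/106
back: M3=-335/71−19/71·347/106=-593/106
back: M2=50/19−5/19·-593/106=435/106
back: M1=-1−1/5·435/106=-193/106
M: M0=0, M1=-193/106, M2=435/106, M3=-593/106, M4=347/106, M5=0
seg 0: a=0, c=M0/2=0, d=(M1−M0)/(6·3)=-193/1908, b=Δ0−h0·(2M0+M1)/6=1003/636
seg 1: a=2, c=M1/2=-193/212, d=(M2−M1)/(6·2)=157/318, b=Δ1−h1·(2M1+M2)/6=-367/318
seg 2: a=0, c=M2/2=435/212, d=(M3−M2)/(6·2)=-257/318, b=Δ2−h2·(2M2+M3)/6=359/318
seg 3: a=4, c=M3/2=-593/212, d=(M4−M3)/(6·2)=235/318, b=Δ3−h3·(2M3+M4)/6=-115/318
seg 4: a=-2, c=M4/2=347/212, d=(M5−M4)/(6·2)=-347/1272, b=Δ4−h4·(2M4+M5)/6=-853/318
t_q=19/2 → seg 4, τ=1/2; S=-2+-853/318·τ+347/212·τ²+-347/1272·τ³=-10061/3392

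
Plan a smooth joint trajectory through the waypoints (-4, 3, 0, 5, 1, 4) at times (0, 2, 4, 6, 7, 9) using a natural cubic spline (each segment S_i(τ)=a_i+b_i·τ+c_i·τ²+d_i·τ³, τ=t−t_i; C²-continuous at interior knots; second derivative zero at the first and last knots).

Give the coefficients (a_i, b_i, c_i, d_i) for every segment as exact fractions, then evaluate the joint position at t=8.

  seg 0: a=-4 b=5077/954 c=0 d=-869/1908
  seg 1: a=3 b=-137/954 c=-869/318 d=490/477
  seg 2: a=0 b=1195/954 c=1091/318 d=-1339/954
  seg 3: a=5 b=-1781/954 c=-529/106 d=1363/477
  seg 4: a=1 b=-3125/954 c=1139/318 d=-1139/1908
S(8) = 451/636

Δ: Δ0=7/2, Δ1=-3/2, Δ2=5/2, Δ3=-4, Δ4=3/2
row 1: diag=8, rhs=-30; c'=1/4, d'=-15/4
row 2: denom=8−2·1/4=15/2; d'=(24−2·-15/4)/(15/2)=21/5
row 3: denom=6−2·4/15=82/15; d'=(-39−2·21/5)/(82/15)=-711/82
row 4: denom=6−1·15/82=477/82; d'=(33−1·-711/82)/(477/82)=1139/159
back: M4=1139/159
back: M3=-711/82−15/82·1139/159=-529/53
back: M2=21/5−4/15·-529/53=1091/159
back: M1=-15/4−1/4·1091/159=-869/159
M: M0=0, M1=-869/159, M2=1091/159, M3=-529/53, M4=1139/159, M5=0
seg 0: a=-4, c=M0/2=0, d=(M1−M0)/(6·2)=-869/1908, b=Δ0−h0·(2M0+M1)/6=5077/954
seg 1: a=3, c=M1/2=-869/318, d=(M2−M1)/(6·2)=490/477, b=Δ1−h1·(2M1+M2)/6=-137/954
seg 2: a=0, c=M2/2=1091/318, d=(M3−M2)/(6·2)=-1339/954, b=Δ2−h2·(2M2+M3)/6=1195/954
seg 3: a=5, c=M3/2=-529/106, d=(M4−M3)/(6·1)=1363/477, b=Δ3−h3·(2M3+M4)/6=-1781/954
seg 4: a=1, c=M4/2=1139/318, d=(M5−M4)/(6·2)=-1139/1908, b=Δ4−h4·(2M4+M5)/6=-3125/954
t_q=8 → seg 4, τ=1; S=1+-3125/954·τ+1139/318·τ²+-1139/1908·τ³=451/636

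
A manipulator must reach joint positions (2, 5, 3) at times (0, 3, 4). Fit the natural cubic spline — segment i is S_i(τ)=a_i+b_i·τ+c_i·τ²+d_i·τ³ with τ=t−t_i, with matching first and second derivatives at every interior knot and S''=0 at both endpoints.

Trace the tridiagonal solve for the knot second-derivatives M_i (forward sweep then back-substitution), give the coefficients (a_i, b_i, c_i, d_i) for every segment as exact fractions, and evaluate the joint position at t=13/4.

Δ: Δ0=1, Δ1=-2
row 1: diag=8, rhs=-18; c'=1/8, d'=-9/4
back: M1=-9/4
M: M0=0, M1=-9/4, M2=0
seg 0: a=2, c=M0/2=0, d=(M1−M0)/(6·3)=-1/8, b=Δ0−h0·(2M0+M1)/6=17/8
seg 1: a=5, c=M1/2=-9/8, d=(M2−M1)/(6·1)=3/8, b=Δ1−h1·(2M1+M2)/6=-5/4
t_q=13/4 → seg 1, τ=1/4; S=5+-5/4·τ+-9/8·τ²+3/8·τ³=2367/512

  seg 0: a=2 b=17/8 c=0 d=-1/8
  seg 1: a=5 b=-5/4 c=-9/8 d=3/8
S(13/4) = 2367/512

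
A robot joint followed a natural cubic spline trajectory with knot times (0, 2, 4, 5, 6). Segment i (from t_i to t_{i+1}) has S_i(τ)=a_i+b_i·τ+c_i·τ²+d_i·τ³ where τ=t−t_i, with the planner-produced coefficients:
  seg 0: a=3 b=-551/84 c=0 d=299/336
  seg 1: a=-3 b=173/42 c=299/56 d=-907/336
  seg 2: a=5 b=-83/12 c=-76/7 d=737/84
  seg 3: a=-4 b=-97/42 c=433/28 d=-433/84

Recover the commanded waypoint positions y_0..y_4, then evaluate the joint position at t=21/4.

y_0=3 y_1=-3 y_2=5 y_3=-4 y_4=4
S(21/4) = -945/256

y_0 = S_0(0) = a_0 = 3
y_1 = S_1(0) = a_1 = -3
y_2 = S_2(0) = a_2 = 5
y_3 = S_3(0) = a_3 = -4
y_4 = S_3(1) = 4
t_q=21/4 is in segment 3 (τ=1/4); S_3(τ)=-945/256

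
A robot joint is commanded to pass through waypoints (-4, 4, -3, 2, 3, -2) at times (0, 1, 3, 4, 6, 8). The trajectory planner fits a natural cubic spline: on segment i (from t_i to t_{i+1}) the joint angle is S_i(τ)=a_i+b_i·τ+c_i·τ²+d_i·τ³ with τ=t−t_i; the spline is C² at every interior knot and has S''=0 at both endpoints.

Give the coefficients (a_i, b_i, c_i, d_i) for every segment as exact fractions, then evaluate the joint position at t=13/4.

  seg 0: a=-4 b=1829/170 c=0 d=-469/170
  seg 1: a=4 b=211/85 c=-1407/170 d=1797/680
  seg 2: a=-3 b=37/34 c=2577/340 d=-1247/340
  seg 3: a=2 b=1783/340 c=-291/85 d=143/272
  seg 4: a=3 b=-182/85 c=-183/680 d=61/1360
S(13/4) = -50299/21760

Δ: Δ0=8, Δ1=-7/2, Δ2=5, Δ3=1/2, Δ4=-5/2
row 1: diag=6, rhs=-69; c'=1/3, d'=-23/2
row 2: denom=6−2·1/3=16/3; d'=(51−2·-23/2)/(16/3)=111/8
row 3: denom=6−1·3/16=93/16; d'=(-27−1·111/8)/(93/16)=-218/31
row 4: denom=8−2·32/93=680/93; d'=(-18−2·-218/31)/(680/93)=-183/340
back: M4=-183/340
back: M3=-218/31−32/93·-183/340=-582/85
back: M2=111/8−3/16·-582/85=2577/170
back: M1=-23/2−1/3·2577/170=-1407/85
M: M0=0, M1=-1407/85, M2=2577/170, M3=-582/85, M4=-183/340, M5=0
seg 0: a=-4, c=M0/2=0, d=(M1−M0)/(6·1)=-469/170, b=Δ0−h0·(2M0+M1)/6=1829/170
seg 1: a=4, c=M1/2=-1407/170, d=(M2−M1)/(6·2)=1797/680, b=Δ1−h1·(2M1+M2)/6=211/85
seg 2: a=-3, c=M2/2=2577/340, d=(M3−M2)/(6·1)=-1247/340, b=Δ2−h2·(2M2+M3)/6=37/34
seg 3: a=2, c=M3/2=-291/85, d=(M4−M3)/(6·2)=143/272, b=Δ3−h3·(2M3+M4)/6=1783/340
seg 4: a=3, c=M4/2=-183/680, d=(M5−M4)/(6·2)=61/1360, b=Δ4−h4·(2M4+M5)/6=-182/85
t_q=13/4 → seg 2, τ=1/4; S=-3+37/34·τ+2577/340·τ²+-1247/340·τ³=-50299/21760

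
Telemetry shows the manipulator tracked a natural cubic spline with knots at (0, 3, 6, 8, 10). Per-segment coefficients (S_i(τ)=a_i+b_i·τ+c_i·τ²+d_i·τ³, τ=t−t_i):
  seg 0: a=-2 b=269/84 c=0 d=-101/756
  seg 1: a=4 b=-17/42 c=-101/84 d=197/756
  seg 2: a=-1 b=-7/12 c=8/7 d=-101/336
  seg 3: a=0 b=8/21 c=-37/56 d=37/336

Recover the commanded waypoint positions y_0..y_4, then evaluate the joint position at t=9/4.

y_0 = S_0(0) = a_0 = -2
y_1 = S_1(0) = a_1 = 4
y_2 = S_2(0) = a_2 = -1
y_3 = S_3(0) = a_3 = 0
y_4 = S_3(2) = -1
t_q=9/4 is in segment 0 (τ=9/4); S_0(τ)=943/256

y_0=-2 y_1=4 y_2=-1 y_3=0 y_4=-1
S(9/4) = 943/256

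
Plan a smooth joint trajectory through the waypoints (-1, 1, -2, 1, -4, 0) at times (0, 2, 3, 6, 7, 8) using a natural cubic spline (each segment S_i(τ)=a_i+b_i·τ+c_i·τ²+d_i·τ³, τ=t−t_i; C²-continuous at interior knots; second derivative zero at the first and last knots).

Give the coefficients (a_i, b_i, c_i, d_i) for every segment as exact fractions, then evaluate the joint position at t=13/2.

  seg 0: a=-1 b=199/73 c=0 d=-63/146
  seg 1: a=1 b=-179/73 c=-189/73 d=149/73
  seg 2: a=-2 b=-110/73 c=258/73 d=-197/219
  seg 3: a=1 b=-335/73 c=-333/73 d=303/73
  seg 4: a=-4 b=-92/73 c=576/73 d=-192/73
S(13/2) = -1119/584

Δ: Δ0=1, Δ1=-3, Δ2=1, Δ3=-5, Δ4=4
row 1: diag=6, rhs=-24; c'=1/6, d'=-4
row 2: denom=8−1·1/6=47/6; d'=(24−1·-4)/(47/6)=168/47
row 3: denom=8−3·18/47=322/47; d'=(-36−3·168/47)/(322/47)=-1098/161
row 4: denom=4−1·47/322=1241/322; d'=(54−1·-1098/161)/(1241/322)=1152/73
back: M4=1152/73
back: M3=-1098/161−47/322·1152/73=-666/73
back: M2=168/47−18/47·-666/73=516/73
back: M1=-4−1/6·516/73=-378/73
M: M0=0, M1=-378/73, M2=516/73, M3=-666/73, M4=1152/73, M5=0
seg 0: a=-1, c=M0/2=0, d=(M1−M0)/(6·2)=-63/146, b=Δ0−h0·(2M0+M1)/6=199/73
seg 1: a=1, c=M1/2=-189/73, d=(M2−M1)/(6·1)=149/73, b=Δ1−h1·(2M1+M2)/6=-179/73
seg 2: a=-2, c=M2/2=258/73, d=(M3−M2)/(6·3)=-197/219, b=Δ2−h2·(2M2+M3)/6=-110/73
seg 3: a=1, c=M3/2=-333/73, d=(M4−M3)/(6·1)=303/73, b=Δ3−h3·(2M3+M4)/6=-335/73
seg 4: a=-4, c=M4/2=576/73, d=(M5−M4)/(6·1)=-192/73, b=Δ4−h4·(2M4+M5)/6=-92/73
t_q=13/2 → seg 3, τ=1/2; S=1+-335/73·τ+-333/73·τ²+303/73·τ³=-1119/584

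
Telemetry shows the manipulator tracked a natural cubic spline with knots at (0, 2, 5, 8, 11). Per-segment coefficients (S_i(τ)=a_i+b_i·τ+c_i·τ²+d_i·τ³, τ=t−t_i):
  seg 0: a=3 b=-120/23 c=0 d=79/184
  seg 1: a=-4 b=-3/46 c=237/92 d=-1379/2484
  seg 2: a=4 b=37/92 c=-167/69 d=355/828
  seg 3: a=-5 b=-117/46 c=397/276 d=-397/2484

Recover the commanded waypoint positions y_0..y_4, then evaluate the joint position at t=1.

y_0 = S_0(0) = a_0 = 3
y_1 = S_1(0) = a_1 = -4
y_2 = S_2(0) = a_2 = 4
y_3 = S_3(0) = a_3 = -5
y_4 = S_3(3) = -4
t_q=1 is in segment 0 (τ=1); S_0(τ)=-329/184

y_0=3 y_1=-4 y_2=4 y_3=-5 y_4=-4
S(1) = -329/184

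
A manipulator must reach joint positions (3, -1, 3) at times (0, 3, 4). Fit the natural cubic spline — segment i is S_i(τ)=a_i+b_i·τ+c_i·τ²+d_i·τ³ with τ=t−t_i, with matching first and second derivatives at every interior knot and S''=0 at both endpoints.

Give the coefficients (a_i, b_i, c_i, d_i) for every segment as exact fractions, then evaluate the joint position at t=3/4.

Δ: Δ0=-4/3, Δ1=4
row 1: diag=8, rhs=32; c'=1/8, d'=4
back: M1=4
M: M0=0, M1=4, M2=0
seg 0: a=3, c=M0/2=0, d=(M1−M0)/(6·3)=2/9, b=Δ0−h0·(2M0+M1)/6=-10/3
seg 1: a=-1, c=M1/2=2, d=(M2−M1)/(6·1)=-2/3, b=Δ1−h1·(2M1+M2)/6=8/3
t_q=3/4 → seg 0, τ=3/4; S=3+-10/3·τ+0·τ²+2/9·τ³=19/32

  seg 0: a=3 b=-10/3 c=0 d=2/9
  seg 1: a=-1 b=8/3 c=2 d=-2/3
S(3/4) = 19/32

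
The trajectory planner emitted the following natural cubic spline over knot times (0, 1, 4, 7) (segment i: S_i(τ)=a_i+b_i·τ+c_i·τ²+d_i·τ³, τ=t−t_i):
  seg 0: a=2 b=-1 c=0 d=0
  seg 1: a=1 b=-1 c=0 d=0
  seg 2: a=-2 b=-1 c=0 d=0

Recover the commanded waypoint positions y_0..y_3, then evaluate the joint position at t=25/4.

y_0=2 y_1=1 y_2=-2 y_3=-5
S(25/4) = -17/4

y_0 = S_0(0) = a_0 = 2
y_1 = S_1(0) = a_1 = 1
y_2 = S_2(0) = a_2 = -2
y_3 = S_2(3) = -5
t_q=25/4 is in segment 2 (τ=9/4); S_2(τ)=-17/4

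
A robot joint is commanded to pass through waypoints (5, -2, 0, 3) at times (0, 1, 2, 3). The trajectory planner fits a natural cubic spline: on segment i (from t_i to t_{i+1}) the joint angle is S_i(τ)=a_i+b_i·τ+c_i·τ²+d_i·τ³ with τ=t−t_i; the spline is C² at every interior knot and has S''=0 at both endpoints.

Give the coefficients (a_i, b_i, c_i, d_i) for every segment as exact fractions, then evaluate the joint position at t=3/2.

  seg 0: a=5 b=-28/3 c=0 d=7/3
  seg 1: a=-2 b=-7/3 c=7 d=-8/3
  seg 2: a=0 b=11/3 c=-1 d=1/3
S(3/2) = -7/4

Δ: Δ0=-7, Δ1=2, Δ2=3
row 1: diag=4, rhs=54; c'=1/4, d'=27/2
row 2: denom=4−1·1/4=15/4; d'=(6−1·27/2)/(15/4)=-2
back: M2=-2
back: M1=27/2−1/4·-2=14
M: M0=0, M1=14, M2=-2, M3=0
seg 0: a=5, c=M0/2=0, d=(M1−M0)/(6·1)=7/3, b=Δ0−h0·(2M0+M1)/6=-28/3
seg 1: a=-2, c=M1/2=7, d=(M2−M1)/(6·1)=-8/3, b=Δ1−h1·(2M1+M2)/6=-7/3
seg 2: a=0, c=M2/2=-1, d=(M3−M2)/(6·1)=1/3, b=Δ2−h2·(2M2+M3)/6=11/3
t_q=3/2 → seg 1, τ=1/2; S=-2+-7/3·τ+7·τ²+-8/3·τ³=-7/4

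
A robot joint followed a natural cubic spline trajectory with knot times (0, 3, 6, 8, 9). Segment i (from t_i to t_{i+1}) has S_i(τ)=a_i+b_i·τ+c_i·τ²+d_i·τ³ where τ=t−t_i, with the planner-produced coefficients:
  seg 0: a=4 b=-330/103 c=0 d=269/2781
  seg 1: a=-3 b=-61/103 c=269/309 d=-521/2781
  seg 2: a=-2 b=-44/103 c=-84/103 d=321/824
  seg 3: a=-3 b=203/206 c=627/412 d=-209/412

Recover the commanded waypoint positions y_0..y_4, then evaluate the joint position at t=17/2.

y_0=4 y_1=-3 y_2=-2 y_3=-3 y_4=-1
S(17/2) = -7219/3296

y_0 = S_0(0) = a_0 = 4
y_1 = S_1(0) = a_1 = -3
y_2 = S_2(0) = a_2 = -2
y_3 = S_3(0) = a_3 = -3
y_4 = S_3(1) = -1
t_q=17/2 is in segment 3 (τ=1/2); S_3(τ)=-7219/3296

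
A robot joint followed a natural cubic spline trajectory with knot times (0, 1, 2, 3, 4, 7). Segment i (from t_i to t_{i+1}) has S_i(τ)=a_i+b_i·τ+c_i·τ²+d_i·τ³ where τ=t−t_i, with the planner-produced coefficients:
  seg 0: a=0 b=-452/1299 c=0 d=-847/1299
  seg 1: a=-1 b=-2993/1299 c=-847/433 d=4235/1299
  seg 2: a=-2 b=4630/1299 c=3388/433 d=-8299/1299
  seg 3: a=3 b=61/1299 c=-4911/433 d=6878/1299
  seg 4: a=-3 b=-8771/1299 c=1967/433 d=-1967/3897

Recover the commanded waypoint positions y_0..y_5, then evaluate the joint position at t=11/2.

y_0=0 y_1=-1 y_2=-2 y_3=3 y_4=-3 y_5=4
S(11/2) = -15971/3464

y_0 = S_0(0) = a_0 = 0
y_1 = S_1(0) = a_1 = -1
y_2 = S_2(0) = a_2 = -2
y_3 = S_3(0) = a_3 = 3
y_4 = S_4(0) = a_4 = -3
y_5 = S_4(3) = 4
t_q=11/2 is in segment 4 (τ=3/2); S_4(τ)=-15971/3464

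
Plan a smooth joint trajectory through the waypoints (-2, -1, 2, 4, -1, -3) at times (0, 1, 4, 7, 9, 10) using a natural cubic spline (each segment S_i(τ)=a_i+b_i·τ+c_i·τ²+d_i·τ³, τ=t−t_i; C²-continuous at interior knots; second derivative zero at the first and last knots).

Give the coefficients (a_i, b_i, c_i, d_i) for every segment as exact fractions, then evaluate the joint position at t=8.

Δ: Δ0=1, Δ1=1, Δ2=2/3, Δ3=-5/2, Δ4=-2
row 1: diag=8, rhs=0; c'=3/8, d'=0
row 2: denom=12−3·3/8=87/8; d'=(-2−3·0)/(87/8)=-16/87
row 3: denom=10−3·8/29=266/29; d'=(-19−3·-16/87)/(266/29)=-535/266
row 4: denom=6−2·29/133=740/133; d'=(3−2·-535/266)/(740/133)=467/370
back: M4=467/370
back: M3=-535/266−29/133·467/370=-423/185
back: M2=-16/87−8/29·-423/185=248/555
back: M1=0−3/8·248/555=-31/185
M: M0=0, M1=-31/185, M2=248/555, M3=-423/185, M4=467/370, M5=0
seg 0: a=-2, c=M0/2=0, d=(M1−M0)/(6·1)=-31/1110, b=Δ0−h0·(2M0+M1)/6=1141/1110
seg 1: a=-1, c=M1/2=-31/370, d=(M2−M1)/(6·3)=341/9990, b=Δ1−h1·(2M1+M2)/6=524/555
seg 2: a=2, c=M2/2=124/555, d=(M3−M2)/(6·3)=-41/270, b=Δ2−h2·(2M2+M3)/6=1513/1110
seg 3: a=4, c=M3/2=-423/370, d=(M4−M3)/(6·2)=1313/4440, b=Δ3−h3·(2M3+M4)/6=-155/111
seg 4: a=-1, c=M4/2=467/740, d=(M5−M4)/(6·1)=-467/2220, b=Δ4−h4·(2M4+M5)/6=-2687/1110
t_q=8 → seg 3, τ=1; S=4+-155/111·τ+-423/370·τ²+1313/4440·τ³=2599/1480

  seg 0: a=-2 b=1141/1110 c=0 d=-31/1110
  seg 1: a=-1 b=524/555 c=-31/370 d=341/9990
  seg 2: a=2 b=1513/1110 c=124/555 d=-41/270
  seg 3: a=4 b=-155/111 c=-423/370 d=1313/4440
  seg 4: a=-1 b=-2687/1110 c=467/740 d=-467/2220
S(8) = 2599/1480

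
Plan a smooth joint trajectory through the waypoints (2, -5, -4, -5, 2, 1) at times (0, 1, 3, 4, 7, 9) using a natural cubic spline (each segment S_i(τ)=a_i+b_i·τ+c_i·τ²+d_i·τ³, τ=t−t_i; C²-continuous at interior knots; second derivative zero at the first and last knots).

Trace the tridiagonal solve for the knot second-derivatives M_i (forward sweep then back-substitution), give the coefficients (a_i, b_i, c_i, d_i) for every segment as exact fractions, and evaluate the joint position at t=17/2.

Δ: Δ0=-7, Δ1=1/2, Δ2=-1, Δ3=7/3, Δ4=-1/2
row 1: diag=6, rhs=45; c'=1/3, d'=15/2
row 2: denom=6−2·1/3=16/3; d'=(-9−2·15/2)/(16/3)=-9/2
row 3: denom=8−1·3/16=125/16; d'=(20−1·-9/2)/(125/16)=392/125
row 4: denom=10−3·48/125=1106/125; d'=(-17−3·392/125)/(1106/125)=-3301/1106
back: M4=-3301/1106
back: M3=392/125−48/125·-3301/1106=2368/553
back: M2=-9/2−3/16·2368/553=-5865/1106
back: M1=15/2−1/3·-5865/1106=5125/553
M: M0=0, M1=5125/553, M2=-5865/1106, M3=2368/553, M4=-3301/1106, M5=0
seg 0: a=2, c=M0/2=0, d=(M1−M0)/(6·1)=5125/3318, b=Δ0−h0·(2M0+M1)/6=-28351/3318
seg 1: a=-5, c=M1/2=5125/1106, d=(M2−M1)/(6·2)=-16115/13272, b=Δ1−h1·(2M1+M2)/6=-6488/1659
seg 2: a=-4, c=M2/2=-5865/2212, d=(M3−M2)/(6·1)=10601/6636, b=Δ2−h2·(2M2+M3)/6=179/3318
seg 3: a=-5, c=M3/2=1184/553, d=(M4−M3)/(6·3)=-893/2212, b=Δ3−h3·(2M3+M4)/6=-3029/6636
seg 4: a=2, c=M4/2=-3301/2212, d=(M5−M4)/(6·2)=3301/13272, b=Δ4−h4·(2M4+M5)/6=4943/3318
t_q=17/2 → seg 4, τ=3/2; S=2+4943/3318·τ+-3301/2212·τ²+3301/13272·τ³=60745/35392

  seg 0: a=2 b=-28351/3318 c=0 d=5125/3318
  seg 1: a=-5 b=-6488/1659 c=5125/1106 d=-16115/13272
  seg 2: a=-4 b=179/3318 c=-5865/2212 d=10601/6636
  seg 3: a=-5 b=-3029/6636 c=1184/553 d=-893/2212
  seg 4: a=2 b=4943/3318 c=-3301/2212 d=3301/13272
S(17/2) = 60745/35392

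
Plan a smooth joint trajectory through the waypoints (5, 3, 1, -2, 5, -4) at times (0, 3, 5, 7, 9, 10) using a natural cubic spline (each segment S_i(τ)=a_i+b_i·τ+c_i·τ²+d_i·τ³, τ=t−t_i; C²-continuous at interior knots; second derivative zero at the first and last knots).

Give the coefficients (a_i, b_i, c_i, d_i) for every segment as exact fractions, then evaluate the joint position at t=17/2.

Δ: Δ0=-2/3, Δ1=-1, Δ2=-3/2, Δ3=7/2, Δ4=-9
row 1: diag=10, rhs=-2; c'=1/5, d'=-1/5
row 2: denom=8−2·1/5=38/5; d'=(-3−2·-1/5)/(38/5)=-13/38
row 3: denom=8−2·5/19=142/19; d'=(30−2·-13/38)/(142/19)=583/142
row 4: denom=6−2·19/71=388/71; d'=(-75−2·583/142)/(388/71)=-1477/97
back: M4=-1477/97
back: M3=583/142−19/71·-1477/97=1587/194
back: M2=-13/38−5/19·1587/194=-242/97
back: M1=-1/5−1/5·-242/97=29/97
M: M0=0, M1=29/97, M2=-242/97, M3=1587/194, M4=-1477/97, M5=0
seg 0: a=5, c=M0/2=0, d=(M1−M0)/(6·3)=29/1746, b=Δ0−h0·(2M0+M1)/6=-475/582
seg 1: a=3, c=M1/2=29/194, d=(M2−M1)/(6·2)=-271/1164, b=Δ1−h1·(2M1+M2)/6=-107/291
seg 2: a=1, c=M2/2=-121/97, d=(M3−M2)/(6·2)=2071/2328, b=Δ2−h2·(2M2+M3)/6=-746/291
seg 3: a=-2, c=M3/2=1587/388, d=(M4−M3)/(6·2)=-4541/2328, b=Δ3−h3·(2M3+M4)/6=1817/582
seg 4: a=5, c=M4/2=-1477/194, d=(M5−M4)/(6·1)=1477/582, b=Δ4−h4·(2M4+M5)/6=-1142/291
t_q=17/2 → seg 3, τ=3/2; S=-2+1817/582·τ+1587/388·τ²+-4541/2328·τ³=32919/6208

  seg 0: a=5 b=-475/582 c=0 d=29/1746
  seg 1: a=3 b=-107/291 c=29/194 d=-271/1164
  seg 2: a=1 b=-746/291 c=-121/97 d=2071/2328
  seg 3: a=-2 b=1817/582 c=1587/388 d=-4541/2328
  seg 4: a=5 b=-1142/291 c=-1477/194 d=1477/582
S(17/2) = 32919/6208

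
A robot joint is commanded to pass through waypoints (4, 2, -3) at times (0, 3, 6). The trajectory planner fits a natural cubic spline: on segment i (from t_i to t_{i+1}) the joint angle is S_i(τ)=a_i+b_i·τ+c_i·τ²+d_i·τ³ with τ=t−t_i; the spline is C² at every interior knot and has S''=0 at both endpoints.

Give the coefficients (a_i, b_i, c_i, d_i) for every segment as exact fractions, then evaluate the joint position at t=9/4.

Δ: Δ0=-2/3, Δ1=-5/3
row 1: diag=12, rhs=-6; c'=1/4, d'=-1/2
back: M1=-1/2
M: M0=0, M1=-1/2, M2=0
seg 0: a=4, c=M0/2=0, d=(M1−M0)/(6·3)=-1/36, b=Δ0−h0·(2M0+M1)/6=-5/12
seg 1: a=2, c=M1/2=-1/4, d=(M2−M1)/(6·3)=1/36, b=Δ1−h1·(2M1+M2)/6=-7/6
t_q=9/4 → seg 0, τ=9/4; S=4+-5/12·τ+0·τ²+-1/36·τ³=703/256

  seg 0: a=4 b=-5/12 c=0 d=-1/36
  seg 1: a=2 b=-7/6 c=-1/4 d=1/36
S(9/4) = 703/256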